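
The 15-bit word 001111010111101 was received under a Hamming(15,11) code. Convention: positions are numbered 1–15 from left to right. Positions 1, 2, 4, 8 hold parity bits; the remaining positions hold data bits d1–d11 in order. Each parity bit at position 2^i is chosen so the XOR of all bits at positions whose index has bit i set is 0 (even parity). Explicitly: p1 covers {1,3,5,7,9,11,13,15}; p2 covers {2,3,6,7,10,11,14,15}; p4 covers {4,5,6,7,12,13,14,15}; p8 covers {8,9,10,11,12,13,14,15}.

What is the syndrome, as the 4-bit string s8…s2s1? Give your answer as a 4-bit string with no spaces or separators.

0011

s1 (pos 1,3,5,7,9,11,13,15): 0⊕1⊕1⊕0⊕0⊕1⊕1⊕1 = 1
s2 (pos 2,3,6,7,10,11,14,15): 0⊕1⊕1⊕0⊕1⊕1⊕0⊕1 = 1
s4 (pos 4,5,6,7,12,13,14,15): 1⊕1⊕1⊕0⊕1⊕1⊕0⊕1 = 0
s8 (pos 8,9,10,11,12,13,14,15): 1⊕0⊕1⊕1⊕1⊕1⊕0⊕1 = 0
Syndrome s8…s1 = 0011 → error at position 3.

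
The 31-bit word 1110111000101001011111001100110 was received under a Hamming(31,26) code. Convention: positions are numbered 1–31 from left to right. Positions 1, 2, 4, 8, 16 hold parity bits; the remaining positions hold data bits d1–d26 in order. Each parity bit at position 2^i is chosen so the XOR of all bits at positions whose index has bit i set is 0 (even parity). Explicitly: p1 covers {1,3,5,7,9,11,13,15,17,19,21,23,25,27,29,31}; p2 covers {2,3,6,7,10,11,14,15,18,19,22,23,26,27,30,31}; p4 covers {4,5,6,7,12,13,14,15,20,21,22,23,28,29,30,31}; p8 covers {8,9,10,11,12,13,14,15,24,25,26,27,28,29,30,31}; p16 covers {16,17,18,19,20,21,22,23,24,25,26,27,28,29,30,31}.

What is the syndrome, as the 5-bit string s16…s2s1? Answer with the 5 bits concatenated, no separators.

s1 (pos 1,3,5,7,9,11,13,15,17,19,21,23,25,27,29,31): 1⊕1⊕1⊕1⊕0⊕1⊕1⊕0⊕0⊕1⊕1⊕0⊕1⊕0⊕1⊕0 = 0
s2 (pos 2,3,6,7,10,11,14,15,18,19,22,23,26,27,30,31): 1⊕1⊕1⊕1⊕0⊕1⊕0⊕0⊕1⊕1⊕1⊕0⊕1⊕0⊕1⊕0 = 0
s4 (pos 4,5,6,7,12,13,14,15,20,21,22,23,28,29,30,31): 0⊕1⊕1⊕1⊕0⊕1⊕0⊕0⊕1⊕1⊕1⊕0⊕0⊕1⊕1⊕0 = 1
s8 (pos 8,9,10,11,12,13,14,15,24,25,26,27,28,29,30,31): 0⊕0⊕0⊕1⊕0⊕1⊕0⊕0⊕0⊕1⊕1⊕0⊕0⊕1⊕1⊕0 = 0
s16 (pos 16,17,18,19,20,21,22,23,24,25,26,27,28,29,30,31): 1⊕0⊕1⊕1⊕1⊕1⊕1⊕0⊕0⊕1⊕1⊕0⊕0⊕1⊕1⊕0 = 0
Syndrome s16…s1 = 00100 → error at position 4.

00100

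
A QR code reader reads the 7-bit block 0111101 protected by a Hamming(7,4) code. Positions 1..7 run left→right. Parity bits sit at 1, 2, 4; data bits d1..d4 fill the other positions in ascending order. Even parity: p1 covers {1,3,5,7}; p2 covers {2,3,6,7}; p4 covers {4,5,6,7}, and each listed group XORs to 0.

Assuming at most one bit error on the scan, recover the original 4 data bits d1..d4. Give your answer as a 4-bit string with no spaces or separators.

1100

s1 (pos 1,3,5,7): 0⊕1⊕1⊕1 = 1
s2 (pos 2,3,6,7): 1⊕1⊕0⊕1 = 1
s4 (pos 4,5,6,7): 1⊕1⊕0⊕1 = 1
Syndrome s4…s1 = 111 → error at position 7.
Flip position 7: 0111101 → 0111100
Read data bits from positions 3,5,6,7: 1100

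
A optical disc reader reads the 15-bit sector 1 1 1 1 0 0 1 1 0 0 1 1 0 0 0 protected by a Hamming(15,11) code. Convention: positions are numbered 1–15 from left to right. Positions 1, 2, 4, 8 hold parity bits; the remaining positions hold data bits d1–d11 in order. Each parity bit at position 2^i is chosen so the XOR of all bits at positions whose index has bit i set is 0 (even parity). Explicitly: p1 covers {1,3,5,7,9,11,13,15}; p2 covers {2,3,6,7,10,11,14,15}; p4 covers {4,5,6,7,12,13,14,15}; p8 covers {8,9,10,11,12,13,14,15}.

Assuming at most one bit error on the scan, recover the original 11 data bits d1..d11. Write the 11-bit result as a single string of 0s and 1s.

s1 (pos 1,3,5,7,9,11,13,15): 1⊕1⊕0⊕1⊕0⊕1⊕0⊕0 = 0
s2 (pos 2,3,6,7,10,11,14,15): 1⊕1⊕0⊕1⊕0⊕1⊕0⊕0 = 0
s4 (pos 4,5,6,7,12,13,14,15): 1⊕0⊕0⊕1⊕1⊕0⊕0⊕0 = 1
s8 (pos 8,9,10,11,12,13,14,15): 1⊕0⊕0⊕1⊕1⊕0⊕0⊕0 = 1
Syndrome s8…s1 = 1100 → error at position 12.
Flip position 12: 111100110011000 → 111100110010000
Read data bits from positions 3,5,6,7,9,10,11,12,13,14,15: 10010010000

10010010000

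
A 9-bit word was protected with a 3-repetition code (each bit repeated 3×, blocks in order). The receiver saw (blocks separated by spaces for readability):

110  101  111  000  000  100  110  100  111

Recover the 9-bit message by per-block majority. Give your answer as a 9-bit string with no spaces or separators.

Block 1 (110): 2 ones → 1
Block 2 (101): 2 ones → 1
Block 3 (111): 3 ones → 1
Block 4 (000): 0 ones → 0
Block 5 (000): 0 ones → 0
Block 6 (100): 1 one → 0
Block 7 (110): 2 ones → 1
Block 8 (100): 1 one → 0
Block 9 (111): 3 ones → 1

111000101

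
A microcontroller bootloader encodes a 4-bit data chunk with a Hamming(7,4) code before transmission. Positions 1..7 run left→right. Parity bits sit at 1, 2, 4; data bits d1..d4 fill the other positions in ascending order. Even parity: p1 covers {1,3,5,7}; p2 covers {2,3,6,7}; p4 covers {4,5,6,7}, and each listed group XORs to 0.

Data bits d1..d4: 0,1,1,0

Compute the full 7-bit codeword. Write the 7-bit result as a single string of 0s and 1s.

1100110

Place data at non-parity positions: p1 p2 0 p4 1 1 0
p1 (pos 1,3,5,7): XOR of data positions = 0⊕1⊕0 = 1
p2 (pos 2,3,6,7): XOR of data positions = 0⊕1⊕0 = 1
p4 (pos 4,5,6,7): XOR of data positions = 1⊕1⊕0 = 0
Codeword: 1100110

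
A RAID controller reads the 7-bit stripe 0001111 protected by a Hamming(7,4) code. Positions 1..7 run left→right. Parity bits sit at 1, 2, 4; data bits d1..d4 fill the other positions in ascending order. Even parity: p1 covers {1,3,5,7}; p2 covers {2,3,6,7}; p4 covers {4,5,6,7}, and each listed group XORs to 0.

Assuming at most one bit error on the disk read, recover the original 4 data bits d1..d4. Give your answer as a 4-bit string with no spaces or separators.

0111

s1 (pos 1,3,5,7): 0⊕0⊕1⊕1 = 0
s2 (pos 2,3,6,7): 0⊕0⊕1⊕1 = 0
s4 (pos 4,5,6,7): 1⊕1⊕1⊕1 = 0
Syndrome s4…s1 = 000 → no error.
Read data bits from positions 3,5,6,7: 0111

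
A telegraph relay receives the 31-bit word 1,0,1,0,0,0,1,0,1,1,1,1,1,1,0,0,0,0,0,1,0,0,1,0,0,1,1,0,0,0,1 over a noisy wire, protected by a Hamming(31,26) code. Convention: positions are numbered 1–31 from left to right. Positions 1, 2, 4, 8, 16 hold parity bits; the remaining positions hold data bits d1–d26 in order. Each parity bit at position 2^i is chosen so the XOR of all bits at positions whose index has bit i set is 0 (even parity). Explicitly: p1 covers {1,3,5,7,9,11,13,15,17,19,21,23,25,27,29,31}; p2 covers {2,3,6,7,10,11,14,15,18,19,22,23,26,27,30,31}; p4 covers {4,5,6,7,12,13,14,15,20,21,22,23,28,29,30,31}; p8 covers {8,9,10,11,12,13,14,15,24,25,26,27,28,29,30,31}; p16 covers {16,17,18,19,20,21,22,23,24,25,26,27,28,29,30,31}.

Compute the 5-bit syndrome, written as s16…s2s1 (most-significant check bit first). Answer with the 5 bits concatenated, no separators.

11111

s1 (pos 1,3,5,7,9,11,13,15,17,19,21,23,25,27,29,31): 1⊕1⊕0⊕1⊕1⊕1⊕1⊕0⊕0⊕0⊕0⊕1⊕0⊕1⊕0⊕1 = 1
s2 (pos 2,3,6,7,10,11,14,15,18,19,22,23,26,27,30,31): 0⊕1⊕0⊕1⊕1⊕1⊕1⊕0⊕0⊕0⊕0⊕1⊕1⊕1⊕0⊕1 = 1
s4 (pos 4,5,6,7,12,13,14,15,20,21,22,23,28,29,30,31): 0⊕0⊕0⊕1⊕1⊕1⊕1⊕0⊕1⊕0⊕0⊕1⊕0⊕0⊕0⊕1 = 1
s8 (pos 8,9,10,11,12,13,14,15,24,25,26,27,28,29,30,31): 0⊕1⊕1⊕1⊕1⊕1⊕1⊕0⊕0⊕0⊕1⊕1⊕0⊕0⊕0⊕1 = 1
s16 (pos 16,17,18,19,20,21,22,23,24,25,26,27,28,29,30,31): 0⊕0⊕0⊕0⊕1⊕0⊕0⊕1⊕0⊕0⊕1⊕1⊕0⊕0⊕0⊕1 = 1
Syndrome s16…s1 = 11111 → error at position 31.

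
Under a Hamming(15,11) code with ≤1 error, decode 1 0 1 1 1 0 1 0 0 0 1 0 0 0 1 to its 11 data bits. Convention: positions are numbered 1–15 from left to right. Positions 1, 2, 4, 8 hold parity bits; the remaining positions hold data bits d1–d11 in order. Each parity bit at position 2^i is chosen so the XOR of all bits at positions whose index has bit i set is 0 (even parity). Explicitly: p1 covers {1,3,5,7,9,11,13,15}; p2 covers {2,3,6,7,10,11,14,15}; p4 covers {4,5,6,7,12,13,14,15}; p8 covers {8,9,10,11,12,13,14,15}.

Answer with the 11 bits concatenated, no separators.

s1 (pos 1,3,5,7,9,11,13,15): 1⊕1⊕1⊕1⊕0⊕1⊕0⊕1 = 0
s2 (pos 2,3,6,7,10,11,14,15): 0⊕1⊕0⊕1⊕0⊕1⊕0⊕1 = 0
s4 (pos 4,5,6,7,12,13,14,15): 1⊕1⊕0⊕1⊕0⊕0⊕0⊕1 = 0
s8 (pos 8,9,10,11,12,13,14,15): 0⊕0⊕0⊕1⊕0⊕0⊕0⊕1 = 0
Syndrome s8…s1 = 0000 → no error.
Read data bits from positions 3,5,6,7,9,10,11,12,13,14,15: 11010010001

11010010001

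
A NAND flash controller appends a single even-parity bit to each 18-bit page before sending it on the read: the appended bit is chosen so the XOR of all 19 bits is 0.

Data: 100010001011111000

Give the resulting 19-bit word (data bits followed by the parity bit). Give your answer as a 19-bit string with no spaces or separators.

XOR of the 18 data bits: 1⊕0⊕0⊕0⊕1⊕0⊕0⊕0⊕1⊕0⊕1⊕1⊕1⊕1⊕1⊕0⊕0⊕0 = 0
Parity bit = 0 (so all 19 bits XOR to 0).

1000100010111110000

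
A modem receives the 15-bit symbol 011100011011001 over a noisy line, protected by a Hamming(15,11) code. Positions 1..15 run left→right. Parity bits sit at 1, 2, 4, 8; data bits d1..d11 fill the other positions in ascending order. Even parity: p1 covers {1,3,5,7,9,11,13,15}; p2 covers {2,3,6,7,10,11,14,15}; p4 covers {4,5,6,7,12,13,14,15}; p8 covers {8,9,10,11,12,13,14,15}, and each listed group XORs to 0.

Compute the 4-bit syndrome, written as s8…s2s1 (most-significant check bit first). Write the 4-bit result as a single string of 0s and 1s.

1100

s1 (pos 1,3,5,7,9,11,13,15): 0⊕1⊕0⊕0⊕1⊕1⊕0⊕1 = 0
s2 (pos 2,3,6,7,10,11,14,15): 1⊕1⊕0⊕0⊕0⊕1⊕0⊕1 = 0
s4 (pos 4,5,6,7,12,13,14,15): 1⊕0⊕0⊕0⊕1⊕0⊕0⊕1 = 1
s8 (pos 8,9,10,11,12,13,14,15): 1⊕1⊕0⊕1⊕1⊕0⊕0⊕1 = 1
Syndrome s8…s1 = 1100 → error at position 12.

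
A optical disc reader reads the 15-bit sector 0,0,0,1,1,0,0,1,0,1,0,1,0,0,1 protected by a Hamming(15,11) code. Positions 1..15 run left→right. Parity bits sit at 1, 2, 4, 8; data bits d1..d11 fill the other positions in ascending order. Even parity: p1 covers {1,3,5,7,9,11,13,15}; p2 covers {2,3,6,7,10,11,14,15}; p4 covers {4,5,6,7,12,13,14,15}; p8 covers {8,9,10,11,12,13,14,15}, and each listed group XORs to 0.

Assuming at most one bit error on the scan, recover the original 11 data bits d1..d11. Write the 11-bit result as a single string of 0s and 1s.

01000101001

s1 (pos 1,3,5,7,9,11,13,15): 0⊕0⊕1⊕0⊕0⊕0⊕0⊕1 = 0
s2 (pos 2,3,6,7,10,11,14,15): 0⊕0⊕0⊕0⊕1⊕0⊕0⊕1 = 0
s4 (pos 4,5,6,7,12,13,14,15): 1⊕1⊕0⊕0⊕1⊕0⊕0⊕1 = 0
s8 (pos 8,9,10,11,12,13,14,15): 1⊕0⊕1⊕0⊕1⊕0⊕0⊕1 = 0
Syndrome s8…s1 = 0000 → no error.
Read data bits from positions 3,5,6,7,9,10,11,12,13,14,15: 01000101001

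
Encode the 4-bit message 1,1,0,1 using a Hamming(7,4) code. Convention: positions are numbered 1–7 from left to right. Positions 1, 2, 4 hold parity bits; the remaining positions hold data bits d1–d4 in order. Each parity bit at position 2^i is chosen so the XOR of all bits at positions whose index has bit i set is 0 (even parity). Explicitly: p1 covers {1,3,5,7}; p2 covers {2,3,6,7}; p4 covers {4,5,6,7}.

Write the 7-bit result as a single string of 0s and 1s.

Place data at non-parity positions: p1 p2 1 p4 1 0 1
p1 (pos 1,3,5,7): XOR of data positions = 1⊕1⊕1 = 1
p2 (pos 2,3,6,7): XOR of data positions = 1⊕0⊕1 = 0
p4 (pos 4,5,6,7): XOR of data positions = 1⊕0⊕1 = 0
Codeword: 1010101

1010101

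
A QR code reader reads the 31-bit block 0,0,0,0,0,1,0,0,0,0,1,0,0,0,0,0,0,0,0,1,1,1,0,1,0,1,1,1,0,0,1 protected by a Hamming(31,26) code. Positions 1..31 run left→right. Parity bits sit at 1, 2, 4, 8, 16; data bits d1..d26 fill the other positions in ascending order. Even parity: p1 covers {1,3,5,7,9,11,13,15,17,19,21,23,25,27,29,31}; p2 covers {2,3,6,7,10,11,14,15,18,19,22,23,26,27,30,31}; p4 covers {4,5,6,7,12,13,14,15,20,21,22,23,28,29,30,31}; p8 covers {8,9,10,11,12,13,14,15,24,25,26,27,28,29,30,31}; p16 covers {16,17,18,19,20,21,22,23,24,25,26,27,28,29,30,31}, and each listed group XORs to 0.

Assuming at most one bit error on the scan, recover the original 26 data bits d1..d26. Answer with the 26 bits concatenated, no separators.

00100010000000111010111001

s1 (pos 1,3,5,7,9,11,13,15,17,19,21,23,25,27,29,31): 0⊕0⊕0⊕0⊕0⊕1⊕0⊕0⊕0⊕0⊕1⊕0⊕0⊕1⊕0⊕1 = 0
s2 (pos 2,3,6,7,10,11,14,15,18,19,22,23,26,27,30,31): 0⊕0⊕1⊕0⊕0⊕1⊕0⊕0⊕0⊕0⊕1⊕0⊕1⊕1⊕0⊕1 = 0
s4 (pos 4,5,6,7,12,13,14,15,20,21,22,23,28,29,30,31): 0⊕0⊕1⊕0⊕0⊕0⊕0⊕0⊕1⊕1⊕1⊕0⊕1⊕0⊕0⊕1 = 0
s8 (pos 8,9,10,11,12,13,14,15,24,25,26,27,28,29,30,31): 0⊕0⊕0⊕1⊕0⊕0⊕0⊕0⊕1⊕0⊕1⊕1⊕1⊕0⊕0⊕1 = 0
s16 (pos 16,17,18,19,20,21,22,23,24,25,26,27,28,29,30,31): 0⊕0⊕0⊕0⊕1⊕1⊕1⊕0⊕1⊕0⊕1⊕1⊕1⊕0⊕0⊕1 = 0
Syndrome s16…s1 = 00000 → no error.
Read data bits from positions 3,5,6,7,9,10,11,12,13,14,15,17,18,19,20,21,22,23,24,25,26,27,28,29,30,31: 00100010000000111010111001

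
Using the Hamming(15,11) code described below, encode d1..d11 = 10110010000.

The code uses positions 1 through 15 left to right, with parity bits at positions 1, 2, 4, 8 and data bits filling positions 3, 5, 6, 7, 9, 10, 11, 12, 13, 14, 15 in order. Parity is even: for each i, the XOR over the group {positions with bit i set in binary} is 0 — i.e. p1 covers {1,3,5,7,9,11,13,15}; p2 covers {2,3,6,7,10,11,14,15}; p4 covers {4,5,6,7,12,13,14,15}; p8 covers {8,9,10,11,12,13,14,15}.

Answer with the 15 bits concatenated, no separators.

Place data at non-parity positions: p1 p2 1 p4 0 1 1 p8 0 0 1 0 0 0 0
p1 (pos 1,3,5,7,9,11,13,15): XOR of data positions = 1⊕0⊕1⊕0⊕1⊕0⊕0 = 1
p2 (pos 2,3,6,7,10,11,14,15): XOR of data positions = 1⊕1⊕1⊕0⊕1⊕0⊕0 = 0
p4 (pos 4,5,6,7,12,13,14,15): XOR of data positions = 0⊕1⊕1⊕0⊕0⊕0⊕0 = 0
p8 (pos 8,9,10,11,12,13,14,15): XOR of data positions = 0⊕0⊕1⊕0⊕0⊕0⊕0 = 1
Codeword: 101001110010000

101001110010000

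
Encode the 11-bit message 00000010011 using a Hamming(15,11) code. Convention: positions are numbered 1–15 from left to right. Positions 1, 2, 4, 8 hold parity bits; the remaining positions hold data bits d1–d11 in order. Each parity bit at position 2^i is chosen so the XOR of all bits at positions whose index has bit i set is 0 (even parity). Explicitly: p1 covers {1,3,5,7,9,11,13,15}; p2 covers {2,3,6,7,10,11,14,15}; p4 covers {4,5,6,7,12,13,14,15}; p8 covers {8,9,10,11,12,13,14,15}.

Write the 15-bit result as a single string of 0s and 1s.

Place data at non-parity positions: p1 p2 0 p4 0 0 0 p8 0 0 1 0 0 1 1
p1 (pos 1,3,5,7,9,11,13,15): XOR of data positions = 0⊕0⊕0⊕0⊕1⊕0⊕1 = 0
p2 (pos 2,3,6,7,10,11,14,15): XOR of data positions = 0⊕0⊕0⊕0⊕1⊕1⊕1 = 1
p4 (pos 4,5,6,7,12,13,14,15): XOR of data positions = 0⊕0⊕0⊕0⊕0⊕1⊕1 = 0
p8 (pos 8,9,10,11,12,13,14,15): XOR of data positions = 0⊕0⊕1⊕0⊕0⊕1⊕1 = 1
Codeword: 010000010010011

010000010010011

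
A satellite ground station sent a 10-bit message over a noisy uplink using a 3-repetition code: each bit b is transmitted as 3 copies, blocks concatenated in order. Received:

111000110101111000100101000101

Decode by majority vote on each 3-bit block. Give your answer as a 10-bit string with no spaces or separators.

Block 1 (111): 3 ones → 1
Block 2 (000): 0 ones → 0
Block 3 (110): 2 ones → 1
Block 4 (101): 2 ones → 1
Block 5 (111): 3 ones → 1
Block 6 (000): 0 ones → 0
Block 7 (100): 1 one → 0
Block 8 (101): 2 ones → 1
Block 9 (000): 0 ones → 0
Block 10 (101): 2 ones → 1

1011100101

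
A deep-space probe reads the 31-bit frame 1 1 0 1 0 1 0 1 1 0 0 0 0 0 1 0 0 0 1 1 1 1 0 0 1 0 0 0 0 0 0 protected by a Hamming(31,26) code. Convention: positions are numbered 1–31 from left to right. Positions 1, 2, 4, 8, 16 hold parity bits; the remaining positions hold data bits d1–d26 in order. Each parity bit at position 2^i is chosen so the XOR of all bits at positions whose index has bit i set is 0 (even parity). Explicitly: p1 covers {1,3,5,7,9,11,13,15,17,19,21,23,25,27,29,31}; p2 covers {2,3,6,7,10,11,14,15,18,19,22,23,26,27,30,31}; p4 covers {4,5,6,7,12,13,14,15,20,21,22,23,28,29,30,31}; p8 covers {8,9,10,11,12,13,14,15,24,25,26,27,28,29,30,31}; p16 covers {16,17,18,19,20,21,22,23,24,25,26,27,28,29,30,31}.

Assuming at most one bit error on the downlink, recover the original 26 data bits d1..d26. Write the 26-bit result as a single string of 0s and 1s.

00101000001011111001000000

s1 (pos 1,3,5,7,9,11,13,15,17,19,21,23,25,27,29,31): 1⊕0⊕0⊕0⊕1⊕0⊕0⊕1⊕0⊕1⊕1⊕0⊕1⊕0⊕0⊕0 = 0
s2 (pos 2,3,6,7,10,11,14,15,18,19,22,23,26,27,30,31): 1⊕0⊕1⊕0⊕0⊕0⊕0⊕1⊕0⊕1⊕1⊕0⊕0⊕0⊕0⊕0 = 1
s4 (pos 4,5,6,7,12,13,14,15,20,21,22,23,28,29,30,31): 1⊕0⊕1⊕0⊕0⊕0⊕0⊕1⊕1⊕1⊕1⊕0⊕0⊕0⊕0⊕0 = 0
s8 (pos 8,9,10,11,12,13,14,15,24,25,26,27,28,29,30,31): 1⊕1⊕0⊕0⊕0⊕0⊕0⊕1⊕0⊕1⊕0⊕0⊕0⊕0⊕0⊕0 = 0
s16 (pos 16,17,18,19,20,21,22,23,24,25,26,27,28,29,30,31): 0⊕0⊕0⊕1⊕1⊕1⊕1⊕0⊕0⊕1⊕0⊕0⊕0⊕0⊕0⊕0 = 1
Syndrome s16…s1 = 10010 → error at position 18.
Flip position 18: 1101010110000010001111001000000 → 1101010110000010011111001000000
Read data bits from positions 3,5,6,7,9,10,11,12,13,14,15,17,18,19,20,21,22,23,24,25,26,27,28,29,30,31: 00101000001011111001000000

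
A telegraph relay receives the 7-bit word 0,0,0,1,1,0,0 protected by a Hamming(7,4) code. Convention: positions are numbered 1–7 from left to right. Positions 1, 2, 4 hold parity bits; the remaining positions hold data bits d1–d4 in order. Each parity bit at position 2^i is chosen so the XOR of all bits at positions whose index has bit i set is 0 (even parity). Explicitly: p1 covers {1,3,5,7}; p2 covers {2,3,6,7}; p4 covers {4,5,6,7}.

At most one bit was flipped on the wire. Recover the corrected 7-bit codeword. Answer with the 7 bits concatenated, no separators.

s1 (pos 1,3,5,7): 0⊕0⊕1⊕0 = 1
s2 (pos 2,3,6,7): 0⊕0⊕0⊕0 = 0
s4 (pos 4,5,6,7): 1⊕1⊕0⊕0 = 0
Syndrome s4…s1 = 001 → error at position 1.
Flip position 1: 0001100 → 1001100

1001100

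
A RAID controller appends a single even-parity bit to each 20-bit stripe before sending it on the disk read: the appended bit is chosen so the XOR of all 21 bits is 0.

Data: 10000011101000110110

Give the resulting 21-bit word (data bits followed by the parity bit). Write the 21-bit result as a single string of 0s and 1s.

XOR of the 20 data bits: 1⊕0⊕0⊕0⊕0⊕0⊕1⊕1⊕1⊕0⊕1⊕0⊕0⊕0⊕1⊕1⊕0⊕1⊕1⊕0 = 1
Parity bit = 1 (so all 21 bits XOR to 0).

100000111010001101101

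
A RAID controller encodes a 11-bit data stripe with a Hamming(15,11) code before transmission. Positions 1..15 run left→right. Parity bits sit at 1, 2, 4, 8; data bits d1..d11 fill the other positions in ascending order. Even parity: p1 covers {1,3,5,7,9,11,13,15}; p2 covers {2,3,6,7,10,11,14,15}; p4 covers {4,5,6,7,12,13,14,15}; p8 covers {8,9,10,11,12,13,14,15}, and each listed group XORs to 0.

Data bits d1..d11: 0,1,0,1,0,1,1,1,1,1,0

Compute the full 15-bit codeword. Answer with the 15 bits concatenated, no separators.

000110110111110

Place data at non-parity positions: p1 p2 0 p4 1 0 1 p8 0 1 1 1 1 1 0
p1 (pos 1,3,5,7,9,11,13,15): XOR of data positions = 0⊕1⊕1⊕0⊕1⊕1⊕0 = 0
p2 (pos 2,3,6,7,10,11,14,15): XOR of data positions = 0⊕0⊕1⊕1⊕1⊕1⊕0 = 0
p4 (pos 4,5,6,7,12,13,14,15): XOR of data positions = 1⊕0⊕1⊕1⊕1⊕1⊕0 = 1
p8 (pos 8,9,10,11,12,13,14,15): XOR of data positions = 0⊕1⊕1⊕1⊕1⊕1⊕0 = 1
Codeword: 000110110111110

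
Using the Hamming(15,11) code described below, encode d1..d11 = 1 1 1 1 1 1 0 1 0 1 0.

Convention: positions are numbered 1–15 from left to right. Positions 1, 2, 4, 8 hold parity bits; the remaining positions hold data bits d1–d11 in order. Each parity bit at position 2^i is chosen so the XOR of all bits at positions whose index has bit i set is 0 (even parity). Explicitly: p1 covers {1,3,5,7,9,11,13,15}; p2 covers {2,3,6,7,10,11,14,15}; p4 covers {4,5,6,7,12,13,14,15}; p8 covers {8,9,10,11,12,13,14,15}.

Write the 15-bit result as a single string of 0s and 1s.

011111101101010

Place data at non-parity positions: p1 p2 1 p4 1 1 1 p8 1 1 0 1 0 1 0
p1 (pos 1,3,5,7,9,11,13,15): XOR of data positions = 1⊕1⊕1⊕1⊕0⊕0⊕0 = 0
p2 (pos 2,3,6,7,10,11,14,15): XOR of data positions = 1⊕1⊕1⊕1⊕0⊕1⊕0 = 1
p4 (pos 4,5,6,7,12,13,14,15): XOR of data positions = 1⊕1⊕1⊕1⊕0⊕1⊕0 = 1
p8 (pos 8,9,10,11,12,13,14,15): XOR of data positions = 1⊕1⊕0⊕1⊕0⊕1⊕0 = 0
Codeword: 011111101101010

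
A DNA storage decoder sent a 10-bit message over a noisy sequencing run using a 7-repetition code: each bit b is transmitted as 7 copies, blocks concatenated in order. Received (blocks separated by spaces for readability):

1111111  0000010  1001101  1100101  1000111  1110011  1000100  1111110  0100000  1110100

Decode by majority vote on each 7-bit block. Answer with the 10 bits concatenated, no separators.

Block 1 (1111111): 7 ones → 1
Block 2 (0000010): 1 one → 0
Block 3 (1001101): 4 ones → 1
Block 4 (1100101): 4 ones → 1
Block 5 (1000111): 4 ones → 1
Block 6 (1110011): 5 ones → 1
Block 7 (1000100): 2 ones → 0
Block 8 (1111110): 6 ones → 1
Block 9 (0100000): 1 one → 0
Block 10 (1110100): 4 ones → 1

1011110101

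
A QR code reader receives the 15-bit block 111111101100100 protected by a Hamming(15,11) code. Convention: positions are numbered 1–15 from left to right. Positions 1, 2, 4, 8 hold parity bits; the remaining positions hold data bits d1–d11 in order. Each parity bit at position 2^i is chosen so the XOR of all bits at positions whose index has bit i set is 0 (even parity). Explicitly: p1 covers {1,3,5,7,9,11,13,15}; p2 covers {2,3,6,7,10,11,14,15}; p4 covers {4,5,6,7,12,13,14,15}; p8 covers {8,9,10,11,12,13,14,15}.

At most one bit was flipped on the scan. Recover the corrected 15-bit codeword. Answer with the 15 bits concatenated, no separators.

s1 (pos 1,3,5,7,9,11,13,15): 1⊕1⊕1⊕1⊕1⊕0⊕1⊕0 = 0
s2 (pos 2,3,6,7,10,11,14,15): 1⊕1⊕1⊕1⊕1⊕0⊕0⊕0 = 1
s4 (pos 4,5,6,7,12,13,14,15): 1⊕1⊕1⊕1⊕0⊕1⊕0⊕0 = 1
s8 (pos 8,9,10,11,12,13,14,15): 0⊕1⊕1⊕0⊕0⊕1⊕0⊕0 = 1
Syndrome s8…s1 = 1110 → error at position 14.
Flip position 14: 111111101100100 → 111111101100110

111111101100110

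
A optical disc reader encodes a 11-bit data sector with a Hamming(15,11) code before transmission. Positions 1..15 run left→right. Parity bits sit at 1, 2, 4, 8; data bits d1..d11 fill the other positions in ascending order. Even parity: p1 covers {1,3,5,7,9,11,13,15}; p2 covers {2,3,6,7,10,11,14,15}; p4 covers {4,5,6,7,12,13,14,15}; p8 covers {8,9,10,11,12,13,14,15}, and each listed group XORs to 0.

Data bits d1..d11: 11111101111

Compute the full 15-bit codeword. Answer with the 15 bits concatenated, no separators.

001111101101111

Place data at non-parity positions: p1 p2 1 p4 1 1 1 p8 1 1 0 1 1 1 1
p1 (pos 1,3,5,7,9,11,13,15): XOR of data positions = 1⊕1⊕1⊕1⊕0⊕1⊕1 = 0
p2 (pos 2,3,6,7,10,11,14,15): XOR of data positions = 1⊕1⊕1⊕1⊕0⊕1⊕1 = 0
p4 (pos 4,5,6,7,12,13,14,15): XOR of data positions = 1⊕1⊕1⊕1⊕1⊕1⊕1 = 1
p8 (pos 8,9,10,11,12,13,14,15): XOR of data positions = 1⊕1⊕0⊕1⊕1⊕1⊕1 = 0
Codeword: 001111101101111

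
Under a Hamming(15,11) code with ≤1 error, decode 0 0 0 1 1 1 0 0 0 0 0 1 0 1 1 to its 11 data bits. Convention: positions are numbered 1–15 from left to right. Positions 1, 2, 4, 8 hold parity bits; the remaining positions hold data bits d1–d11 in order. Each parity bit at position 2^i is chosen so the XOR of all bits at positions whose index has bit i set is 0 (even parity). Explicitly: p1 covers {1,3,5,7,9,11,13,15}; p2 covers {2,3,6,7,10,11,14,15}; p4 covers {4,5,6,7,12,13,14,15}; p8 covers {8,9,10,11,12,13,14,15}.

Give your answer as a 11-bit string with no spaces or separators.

s1 (pos 1,3,5,7,9,11,13,15): 0⊕0⊕1⊕0⊕0⊕0⊕0⊕1 = 0
s2 (pos 2,3,6,7,10,11,14,15): 0⊕0⊕1⊕0⊕0⊕0⊕1⊕1 = 1
s4 (pos 4,5,6,7,12,13,14,15): 1⊕1⊕1⊕0⊕1⊕0⊕1⊕1 = 0
s8 (pos 8,9,10,11,12,13,14,15): 0⊕0⊕0⊕0⊕1⊕0⊕1⊕1 = 1
Syndrome s8…s1 = 1010 → error at position 10.
Flip position 10: 000111000001011 → 000111000101011
Read data bits from positions 3,5,6,7,9,10,11,12,13,14,15: 01100101011

01100101011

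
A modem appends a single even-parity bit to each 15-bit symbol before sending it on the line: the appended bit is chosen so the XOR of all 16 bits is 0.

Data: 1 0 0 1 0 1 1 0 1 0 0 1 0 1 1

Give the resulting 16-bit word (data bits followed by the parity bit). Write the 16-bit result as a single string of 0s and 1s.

XOR of the 15 data bits: 1⊕0⊕0⊕1⊕0⊕1⊕1⊕0⊕1⊕0⊕0⊕1⊕0⊕1⊕1 = 0
Parity bit = 0 (so all 16 bits XOR to 0).

1001011010010110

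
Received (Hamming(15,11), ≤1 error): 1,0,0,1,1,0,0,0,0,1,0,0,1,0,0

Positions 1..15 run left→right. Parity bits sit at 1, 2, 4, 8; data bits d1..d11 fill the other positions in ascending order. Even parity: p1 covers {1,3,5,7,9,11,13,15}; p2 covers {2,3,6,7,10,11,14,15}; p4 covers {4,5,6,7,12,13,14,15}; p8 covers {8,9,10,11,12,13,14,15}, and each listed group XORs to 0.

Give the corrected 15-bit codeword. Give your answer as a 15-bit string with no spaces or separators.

100110100100100

s1 (pos 1,3,5,7,9,11,13,15): 1⊕0⊕1⊕0⊕0⊕0⊕1⊕0 = 1
s2 (pos 2,3,6,7,10,11,14,15): 0⊕0⊕0⊕0⊕1⊕0⊕0⊕0 = 1
s4 (pos 4,5,6,7,12,13,14,15): 1⊕1⊕0⊕0⊕0⊕1⊕0⊕0 = 1
s8 (pos 8,9,10,11,12,13,14,15): 0⊕0⊕1⊕0⊕0⊕1⊕0⊕0 = 0
Syndrome s8…s1 = 0111 → error at position 7.
Flip position 7: 100110000100100 → 100110100100100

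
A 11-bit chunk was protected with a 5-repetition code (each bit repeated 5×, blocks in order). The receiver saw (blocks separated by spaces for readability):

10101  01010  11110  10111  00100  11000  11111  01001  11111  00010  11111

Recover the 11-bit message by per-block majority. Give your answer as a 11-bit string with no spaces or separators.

10110010101

Block 1 (10101): 3 ones → 1
Block 2 (01010): 2 ones → 0
Block 3 (11110): 4 ones → 1
Block 4 (10111): 4 ones → 1
Block 5 (00100): 1 one → 0
Block 6 (11000): 2 ones → 0
Block 7 (11111): 5 ones → 1
Block 8 (01001): 2 ones → 0
Block 9 (11111): 5 ones → 1
Block 10 (00010): 1 one → 0
Block 11 (11111): 5 ones → 1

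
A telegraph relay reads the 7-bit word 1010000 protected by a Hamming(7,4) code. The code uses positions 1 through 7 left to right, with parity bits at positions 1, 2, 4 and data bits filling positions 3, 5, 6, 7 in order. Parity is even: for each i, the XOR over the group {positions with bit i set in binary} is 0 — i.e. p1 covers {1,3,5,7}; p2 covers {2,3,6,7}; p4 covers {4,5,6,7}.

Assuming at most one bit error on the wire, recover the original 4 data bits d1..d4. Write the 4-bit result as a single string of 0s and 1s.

s1 (pos 1,3,5,7): 1⊕1⊕0⊕0 = 0
s2 (pos 2,3,6,7): 0⊕1⊕0⊕0 = 1
s4 (pos 4,5,6,7): 0⊕0⊕0⊕0 = 0
Syndrome s4…s1 = 010 → error at position 2.
Flip position 2: 1010000 → 1110000
Read data bits from positions 3,5,6,7: 1000

1000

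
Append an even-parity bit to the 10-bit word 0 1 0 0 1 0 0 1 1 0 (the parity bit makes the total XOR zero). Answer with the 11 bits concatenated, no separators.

XOR of the 10 data bits: 0⊕1⊕0⊕0⊕1⊕0⊕0⊕1⊕1⊕0 = 0
Parity bit = 0 (so all 11 bits XOR to 0).

01001001100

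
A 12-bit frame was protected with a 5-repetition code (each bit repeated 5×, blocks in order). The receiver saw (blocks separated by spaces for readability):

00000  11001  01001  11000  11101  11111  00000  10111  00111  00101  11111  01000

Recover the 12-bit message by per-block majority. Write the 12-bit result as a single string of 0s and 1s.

Block 1 (00000): 0 ones → 0
Block 2 (11001): 3 ones → 1
Block 3 (01001): 2 ones → 0
Block 4 (11000): 2 ones → 0
Block 5 (11101): 4 ones → 1
Block 6 (11111): 5 ones → 1
Block 7 (00000): 0 ones → 0
Block 8 (10111): 4 ones → 1
Block 9 (00111): 3 ones → 1
Block 10 (00101): 2 ones → 0
Block 11 (11111): 5 ones → 1
Block 12 (01000): 1 one → 0

010011011010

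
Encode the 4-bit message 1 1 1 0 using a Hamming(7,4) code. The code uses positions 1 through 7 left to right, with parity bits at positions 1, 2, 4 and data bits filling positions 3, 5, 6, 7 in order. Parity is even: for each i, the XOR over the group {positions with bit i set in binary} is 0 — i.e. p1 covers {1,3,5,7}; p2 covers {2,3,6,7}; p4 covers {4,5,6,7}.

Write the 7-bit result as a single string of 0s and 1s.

Place data at non-parity positions: p1 p2 1 p4 1 1 0
p1 (pos 1,3,5,7): XOR of data positions = 1⊕1⊕0 = 0
p2 (pos 2,3,6,7): XOR of data positions = 1⊕1⊕0 = 0
p4 (pos 4,5,6,7): XOR of data positions = 1⊕1⊕0 = 0
Codeword: 0010110

0010110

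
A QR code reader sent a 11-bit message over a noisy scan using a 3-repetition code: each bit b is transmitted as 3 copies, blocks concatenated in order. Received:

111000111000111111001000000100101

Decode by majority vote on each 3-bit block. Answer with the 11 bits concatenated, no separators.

Block 1 (111): 3 ones → 1
Block 2 (000): 0 ones → 0
Block 3 (111): 3 ones → 1
Block 4 (000): 0 ones → 0
Block 5 (111): 3 ones → 1
Block 6 (111): 3 ones → 1
Block 7 (001): 1 one → 0
Block 8 (000): 0 ones → 0
Block 9 (000): 0 ones → 0
Block 10 (100): 1 one → 0
Block 11 (101): 2 ones → 1

10101100001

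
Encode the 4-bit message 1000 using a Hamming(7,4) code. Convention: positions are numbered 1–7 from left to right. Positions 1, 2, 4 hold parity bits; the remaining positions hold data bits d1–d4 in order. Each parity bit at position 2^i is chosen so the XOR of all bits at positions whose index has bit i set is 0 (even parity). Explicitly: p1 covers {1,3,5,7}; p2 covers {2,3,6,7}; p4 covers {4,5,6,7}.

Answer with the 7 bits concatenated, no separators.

1110000

Place data at non-parity positions: p1 p2 1 p4 0 0 0
p1 (pos 1,3,5,7): XOR of data positions = 1⊕0⊕0 = 1
p2 (pos 2,3,6,7): XOR of data positions = 1⊕0⊕0 = 1
p4 (pos 4,5,6,7): XOR of data positions = 0⊕0⊕0 = 0
Codeword: 1110000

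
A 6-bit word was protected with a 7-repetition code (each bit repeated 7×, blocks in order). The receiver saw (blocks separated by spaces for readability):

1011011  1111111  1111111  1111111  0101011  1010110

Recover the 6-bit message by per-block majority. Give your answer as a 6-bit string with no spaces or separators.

111111

Block 1 (1011011): 5 ones → 1
Block 2 (1111111): 7 ones → 1
Block 3 (1111111): 7 ones → 1
Block 4 (1111111): 7 ones → 1
Block 5 (0101011): 4 ones → 1
Block 6 (1010110): 4 ones → 1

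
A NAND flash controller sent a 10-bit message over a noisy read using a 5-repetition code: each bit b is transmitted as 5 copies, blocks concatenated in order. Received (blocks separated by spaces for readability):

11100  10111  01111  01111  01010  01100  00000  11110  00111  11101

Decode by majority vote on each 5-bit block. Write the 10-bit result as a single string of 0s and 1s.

1111000111

Block 1 (11100): 3 ones → 1
Block 2 (10111): 4 ones → 1
Block 3 (01111): 4 ones → 1
Block 4 (01111): 4 ones → 1
Block 5 (01010): 2 ones → 0
Block 6 (01100): 2 ones → 0
Block 7 (00000): 0 ones → 0
Block 8 (11110): 4 ones → 1
Block 9 (00111): 3 ones → 1
Block 10 (11101): 4 ones → 1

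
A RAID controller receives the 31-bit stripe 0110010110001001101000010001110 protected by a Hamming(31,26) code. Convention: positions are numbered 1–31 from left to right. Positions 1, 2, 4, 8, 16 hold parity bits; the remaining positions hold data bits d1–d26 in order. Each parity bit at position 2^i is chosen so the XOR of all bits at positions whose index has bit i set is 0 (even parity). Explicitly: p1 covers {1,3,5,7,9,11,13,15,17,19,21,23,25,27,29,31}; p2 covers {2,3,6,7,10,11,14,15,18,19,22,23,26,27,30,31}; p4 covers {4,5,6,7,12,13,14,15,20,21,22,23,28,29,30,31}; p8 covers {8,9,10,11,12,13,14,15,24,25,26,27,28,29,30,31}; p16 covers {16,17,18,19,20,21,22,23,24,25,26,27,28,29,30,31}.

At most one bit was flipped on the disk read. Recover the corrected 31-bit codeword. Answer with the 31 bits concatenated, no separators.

s1 (pos 1,3,5,7,9,11,13,15,17,19,21,23,25,27,29,31): 0⊕1⊕0⊕0⊕1⊕0⊕1⊕0⊕1⊕1⊕0⊕0⊕0⊕0⊕1⊕0 = 0
s2 (pos 2,3,6,7,10,11,14,15,18,19,22,23,26,27,30,31): 1⊕1⊕1⊕0⊕0⊕0⊕0⊕0⊕0⊕1⊕0⊕0⊕0⊕0⊕1⊕0 = 1
s4 (pos 4,5,6,7,12,13,14,15,20,21,22,23,28,29,30,31): 0⊕0⊕1⊕0⊕0⊕1⊕0⊕0⊕0⊕0⊕0⊕0⊕1⊕1⊕1⊕0 = 1
s8 (pos 8,9,10,11,12,13,14,15,24,25,26,27,28,29,30,31): 1⊕1⊕0⊕0⊕0⊕1⊕0⊕0⊕1⊕0⊕0⊕0⊕1⊕1⊕1⊕0 = 1
s16 (pos 16,17,18,19,20,21,22,23,24,25,26,27,28,29,30,31): 1⊕1⊕0⊕1⊕0⊕0⊕0⊕0⊕1⊕0⊕0⊕0⊕1⊕1⊕1⊕0 = 1
Syndrome s16…s1 = 11110 → error at position 30.
Flip position 30: 0110010110001001101000010001110 → 0110010110001001101000010001100

0110010110001001101000010001100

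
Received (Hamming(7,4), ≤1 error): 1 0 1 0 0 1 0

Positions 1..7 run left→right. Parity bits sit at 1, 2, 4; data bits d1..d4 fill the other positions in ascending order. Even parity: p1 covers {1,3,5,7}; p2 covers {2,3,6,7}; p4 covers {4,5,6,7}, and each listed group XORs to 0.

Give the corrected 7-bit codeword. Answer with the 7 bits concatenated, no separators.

1011010

s1 (pos 1,3,5,7): 1⊕1⊕0⊕0 = 0
s2 (pos 2,3,6,7): 0⊕1⊕1⊕0 = 0
s4 (pos 4,5,6,7): 0⊕0⊕1⊕0 = 1
Syndrome s4…s1 = 100 → error at position 4.
Flip position 4: 1010010 → 1011010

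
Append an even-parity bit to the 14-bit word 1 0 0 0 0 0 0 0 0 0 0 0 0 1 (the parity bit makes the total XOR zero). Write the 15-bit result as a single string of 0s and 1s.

XOR of the 14 data bits: 1⊕0⊕0⊕0⊕0⊕0⊕0⊕0⊕0⊕0⊕0⊕0⊕0⊕1 = 0
Parity bit = 0 (so all 15 bits XOR to 0).

100000000000010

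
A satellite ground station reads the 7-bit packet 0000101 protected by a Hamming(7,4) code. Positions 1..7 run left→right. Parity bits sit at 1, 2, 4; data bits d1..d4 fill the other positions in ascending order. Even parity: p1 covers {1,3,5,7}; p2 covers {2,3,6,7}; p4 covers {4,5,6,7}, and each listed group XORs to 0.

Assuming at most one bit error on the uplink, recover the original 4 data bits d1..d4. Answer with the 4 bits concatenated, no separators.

s1 (pos 1,3,5,7): 0⊕0⊕1⊕1 = 0
s2 (pos 2,3,6,7): 0⊕0⊕0⊕1 = 1
s4 (pos 4,5,6,7): 0⊕1⊕0⊕1 = 0
Syndrome s4…s1 = 010 → error at position 2.
Flip position 2: 0000101 → 0100101
Read data bits from positions 3,5,6,7: 0101

0101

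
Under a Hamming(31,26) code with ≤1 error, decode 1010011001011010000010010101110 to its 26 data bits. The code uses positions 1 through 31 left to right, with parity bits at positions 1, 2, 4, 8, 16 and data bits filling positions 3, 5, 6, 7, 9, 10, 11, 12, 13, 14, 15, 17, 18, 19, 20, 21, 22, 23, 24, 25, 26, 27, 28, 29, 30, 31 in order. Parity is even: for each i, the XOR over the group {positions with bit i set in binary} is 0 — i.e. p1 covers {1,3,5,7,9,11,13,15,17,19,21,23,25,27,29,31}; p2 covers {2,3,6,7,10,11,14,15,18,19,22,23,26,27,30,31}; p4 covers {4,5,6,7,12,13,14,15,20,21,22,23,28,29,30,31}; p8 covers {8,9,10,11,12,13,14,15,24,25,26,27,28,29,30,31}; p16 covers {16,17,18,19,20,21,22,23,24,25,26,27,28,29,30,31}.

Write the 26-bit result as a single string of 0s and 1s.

10110101100000010010101110

s1 (pos 1,3,5,7,9,11,13,15,17,19,21,23,25,27,29,31): 1⊕1⊕0⊕1⊕0⊕0⊕1⊕1⊕0⊕0⊕1⊕0⊕0⊕0⊕1⊕0 = 1
s2 (pos 2,3,6,7,10,11,14,15,18,19,22,23,26,27,30,31): 0⊕1⊕1⊕1⊕1⊕0⊕0⊕1⊕0⊕0⊕0⊕0⊕1⊕0⊕1⊕0 = 1
s4 (pos 4,5,6,7,12,13,14,15,20,21,22,23,28,29,30,31): 0⊕0⊕1⊕1⊕1⊕1⊕0⊕1⊕0⊕1⊕0⊕0⊕1⊕1⊕1⊕0 = 1
s8 (pos 8,9,10,11,12,13,14,15,24,25,26,27,28,29,30,31): 0⊕0⊕1⊕0⊕1⊕1⊕0⊕1⊕1⊕0⊕1⊕0⊕1⊕1⊕1⊕0 = 1
s16 (pos 16,17,18,19,20,21,22,23,24,25,26,27,28,29,30,31): 0⊕0⊕0⊕0⊕0⊕1⊕0⊕0⊕1⊕0⊕1⊕0⊕1⊕1⊕1⊕0 = 0
Syndrome s16…s1 = 01111 → error at position 15.
Flip position 15: 1010011001011010000010010101110 → 1010011001011000000010010101110
Read data bits from positions 3,5,6,7,9,10,11,12,13,14,15,17,18,19,20,21,22,23,24,25,26,27,28,29,30,31: 10110101100000010010101110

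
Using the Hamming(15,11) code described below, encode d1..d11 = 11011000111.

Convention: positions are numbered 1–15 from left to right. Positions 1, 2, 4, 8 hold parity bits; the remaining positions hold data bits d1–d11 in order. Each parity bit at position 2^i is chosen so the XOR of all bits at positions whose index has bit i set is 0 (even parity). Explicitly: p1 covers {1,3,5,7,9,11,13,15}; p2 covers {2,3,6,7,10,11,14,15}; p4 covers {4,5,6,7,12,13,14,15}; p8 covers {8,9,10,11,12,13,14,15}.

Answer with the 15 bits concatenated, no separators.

001110101000111

Place data at non-parity positions: p1 p2 1 p4 1 0 1 p8 1 0 0 0 1 1 1
p1 (pos 1,3,5,7,9,11,13,15): XOR of data positions = 1⊕1⊕1⊕1⊕0⊕1⊕1 = 0
p2 (pos 2,3,6,7,10,11,14,15): XOR of data positions = 1⊕0⊕1⊕0⊕0⊕1⊕1 = 0
p4 (pos 4,5,6,7,12,13,14,15): XOR of data positions = 1⊕0⊕1⊕0⊕1⊕1⊕1 = 1
p8 (pos 8,9,10,11,12,13,14,15): XOR of data positions = 1⊕0⊕0⊕0⊕1⊕1⊕1 = 0
Codeword: 001110101000111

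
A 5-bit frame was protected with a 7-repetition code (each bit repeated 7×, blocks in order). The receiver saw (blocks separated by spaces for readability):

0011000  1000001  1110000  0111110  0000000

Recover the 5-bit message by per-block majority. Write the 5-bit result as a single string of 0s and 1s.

00010

Block 1 (0011000): 2 ones → 0
Block 2 (1000001): 2 ones → 0
Block 3 (1110000): 3 ones → 0
Block 4 (0111110): 5 ones → 1
Block 5 (0000000): 0 ones → 0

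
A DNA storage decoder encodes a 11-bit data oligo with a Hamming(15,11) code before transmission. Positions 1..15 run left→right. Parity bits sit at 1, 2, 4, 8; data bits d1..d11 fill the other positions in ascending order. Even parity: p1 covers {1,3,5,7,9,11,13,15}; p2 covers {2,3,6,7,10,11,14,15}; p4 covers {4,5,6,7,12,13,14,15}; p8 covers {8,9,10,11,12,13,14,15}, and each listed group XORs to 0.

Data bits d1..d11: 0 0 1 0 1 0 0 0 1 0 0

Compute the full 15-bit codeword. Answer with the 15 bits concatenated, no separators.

010001001000100

Place data at non-parity positions: p1 p2 0 p4 0 1 0 p8 1 0 0 0 1 0 0
p1 (pos 1,3,5,7,9,11,13,15): XOR of data positions = 0⊕0⊕0⊕1⊕0⊕1⊕0 = 0
p2 (pos 2,3,6,7,10,11,14,15): XOR of data positions = 0⊕1⊕0⊕0⊕0⊕0⊕0 = 1
p4 (pos 4,5,6,7,12,13,14,15): XOR of data positions = 0⊕1⊕0⊕0⊕1⊕0⊕0 = 0
p8 (pos 8,9,10,11,12,13,14,15): XOR of data positions = 1⊕0⊕0⊕0⊕1⊕0⊕0 = 0
Codeword: 010001001000100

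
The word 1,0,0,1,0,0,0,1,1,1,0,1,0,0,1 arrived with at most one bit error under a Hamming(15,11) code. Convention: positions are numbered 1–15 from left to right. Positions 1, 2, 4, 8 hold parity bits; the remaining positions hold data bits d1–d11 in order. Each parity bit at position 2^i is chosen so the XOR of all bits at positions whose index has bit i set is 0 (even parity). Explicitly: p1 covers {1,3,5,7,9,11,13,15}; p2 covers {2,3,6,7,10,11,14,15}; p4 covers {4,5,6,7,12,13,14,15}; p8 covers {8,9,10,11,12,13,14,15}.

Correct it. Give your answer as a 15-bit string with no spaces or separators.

s1 (pos 1,3,5,7,9,11,13,15): 1⊕0⊕0⊕0⊕1⊕0⊕0⊕1 = 1
s2 (pos 2,3,6,7,10,11,14,15): 0⊕0⊕0⊕0⊕1⊕0⊕0⊕1 = 0
s4 (pos 4,5,6,7,12,13,14,15): 1⊕0⊕0⊕0⊕1⊕0⊕0⊕1 = 1
s8 (pos 8,9,10,11,12,13,14,15): 1⊕1⊕1⊕0⊕1⊕0⊕0⊕1 = 1
Syndrome s8…s1 = 1101 → error at position 13.
Flip position 13: 100100011101001 → 100100011101101

100100011101101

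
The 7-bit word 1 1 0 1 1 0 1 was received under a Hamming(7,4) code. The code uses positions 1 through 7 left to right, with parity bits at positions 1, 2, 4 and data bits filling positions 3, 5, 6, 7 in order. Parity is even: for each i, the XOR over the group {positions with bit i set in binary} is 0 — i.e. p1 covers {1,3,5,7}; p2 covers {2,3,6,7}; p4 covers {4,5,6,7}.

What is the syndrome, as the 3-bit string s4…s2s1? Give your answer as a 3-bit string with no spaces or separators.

101

s1 (pos 1,3,5,7): 1⊕0⊕1⊕1 = 1
s2 (pos 2,3,6,7): 1⊕0⊕0⊕1 = 0
s4 (pos 4,5,6,7): 1⊕1⊕0⊕1 = 1
Syndrome s4…s1 = 101 → error at position 5.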